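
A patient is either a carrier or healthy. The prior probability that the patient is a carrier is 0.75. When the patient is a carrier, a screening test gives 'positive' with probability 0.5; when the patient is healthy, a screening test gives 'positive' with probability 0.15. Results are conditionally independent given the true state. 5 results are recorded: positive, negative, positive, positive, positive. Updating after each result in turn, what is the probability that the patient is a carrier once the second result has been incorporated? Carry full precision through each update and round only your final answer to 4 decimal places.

0.8547

After 'positive': P(carrier) = 0.5·0.7500 / (0.5·0.7500 + 0.15·0.2500) ≈ 0.9091
After 'negative': P(carrier) = 0.5·0.9091 / (0.5·0.9091 + 0.85·0.0909) ≈ 0.8547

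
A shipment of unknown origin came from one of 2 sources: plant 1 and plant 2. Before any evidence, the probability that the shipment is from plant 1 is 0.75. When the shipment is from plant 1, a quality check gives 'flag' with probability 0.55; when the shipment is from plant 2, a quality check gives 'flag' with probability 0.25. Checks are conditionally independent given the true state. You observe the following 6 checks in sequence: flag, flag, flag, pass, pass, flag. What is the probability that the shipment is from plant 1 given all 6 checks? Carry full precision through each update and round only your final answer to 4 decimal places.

0.9620

After 'flag': P(plant 1) = 0.55·0.7500 / (0.55·0.7500 + 0.25·0.2500) ≈ 0.8684
After 'flag': P(plant 1) = 0.55·0.8684 / (0.55·0.8684 + 0.25·0.1316) ≈ 0.9356
After 'flag': P(plant 1) = 0.55·0.9356 / (0.55·0.9356 + 0.25·0.0644) ≈ 0.9696
After 'pass': P(plant 1) = 0.45·0.9696 / (0.45·0.9696 + 0.75·0.0304) ≈ 0.9504
After 'pass': P(plant 1) = 0.45·0.9504 / (0.45·0.9504 + 0.75·0.0496) ≈ 0.9200
After 'flag': P(plant 1) = 0.55·0.9200 / (0.55·0.9200 + 0.25·0.0800) ≈ 0.9620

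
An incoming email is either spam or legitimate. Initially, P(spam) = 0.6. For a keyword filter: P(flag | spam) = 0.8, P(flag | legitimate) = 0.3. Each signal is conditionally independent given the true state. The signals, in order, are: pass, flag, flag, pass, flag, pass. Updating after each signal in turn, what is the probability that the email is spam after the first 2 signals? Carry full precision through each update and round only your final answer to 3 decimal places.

0.533

After 'pass': P(spam) = 0.2·0.6000 / (0.2·0.6000 + 0.7·0.4000) ≈ 0.3000
After 'flag': P(spam) = 0.8·0.3000 / (0.8·0.3000 + 0.3·0.7000) ≈ 0.5333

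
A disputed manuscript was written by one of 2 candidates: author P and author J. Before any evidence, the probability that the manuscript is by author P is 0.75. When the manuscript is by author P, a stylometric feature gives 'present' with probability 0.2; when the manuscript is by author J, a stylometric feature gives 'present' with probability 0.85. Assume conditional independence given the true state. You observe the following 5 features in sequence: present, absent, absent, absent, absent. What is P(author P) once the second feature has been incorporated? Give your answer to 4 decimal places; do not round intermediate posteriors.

0.7901

After 'present': P(author P) = 0.2·0.7500 / (0.2·0.7500 + 0.85·0.2500) ≈ 0.4138
After 'absent': P(author P) = 0.8·0.4138 / (0.8·0.4138 + 0.15·0.5862) ≈ 0.7901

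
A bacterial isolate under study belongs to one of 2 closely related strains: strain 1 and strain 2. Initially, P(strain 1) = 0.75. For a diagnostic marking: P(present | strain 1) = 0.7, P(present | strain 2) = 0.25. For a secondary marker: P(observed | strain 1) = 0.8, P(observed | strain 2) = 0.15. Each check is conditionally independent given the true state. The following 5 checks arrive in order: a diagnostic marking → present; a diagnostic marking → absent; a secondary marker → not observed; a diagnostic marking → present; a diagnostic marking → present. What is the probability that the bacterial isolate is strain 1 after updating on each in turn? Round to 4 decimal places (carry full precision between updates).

Each posterior becomes the prior for the next update.
After a diagnostic marking='present': P(strain 1) = 0.7·0.7500 / (0.7·0.7500 + 0.25·0.2500) ≈ 0.8936
After a diagnostic marking='absent': P(strain 1) = 0.3·0.8936 / (0.3·0.8936 + 0.75·0.1064) ≈ 0.7706
After a secondary marker='not observed': P(strain 1) = 0.2·0.7706 / (0.2·0.7706 + 0.85·0.2294) ≈ 0.4415
After a diagnostic marking='present': P(strain 1) = 0.7·0.4415 / (0.7·0.4415 + 0.25·0.5585) ≈ 0.6888
After a diagnostic marking='present': P(strain 1) = 0.7·0.6888 / (0.7·0.6888 + 0.25·0.3112) ≈ 0.8611

0.8611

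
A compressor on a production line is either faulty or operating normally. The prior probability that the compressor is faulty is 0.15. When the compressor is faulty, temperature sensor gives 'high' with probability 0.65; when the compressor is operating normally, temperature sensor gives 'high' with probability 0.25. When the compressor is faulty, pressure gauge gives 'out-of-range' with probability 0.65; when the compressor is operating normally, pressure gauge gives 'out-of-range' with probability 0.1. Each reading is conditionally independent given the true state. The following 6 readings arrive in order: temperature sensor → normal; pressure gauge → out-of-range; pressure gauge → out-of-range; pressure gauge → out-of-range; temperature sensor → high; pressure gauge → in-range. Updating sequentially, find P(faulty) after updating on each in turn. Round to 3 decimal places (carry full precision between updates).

0.958

After temperature sensor='normal': P(faulty) = 0.35·0.1500 / (0.35·0.1500 + 0.75·0.8500) ≈ 0.0761
After pressure gauge='out-of-range': P(faulty) = 0.65·0.0761 / (0.65·0.0761 + 0.1·0.9239) ≈ 0.3487
After pressure gauge='out-of-range': P(faulty) = 0.65·0.3487 / (0.65·0.3487 + 0.1·0.6513) ≈ 0.7768
After pressure gauge='out-of-range': P(faulty) = 0.65·0.7768 / (0.65·0.7768 + 0.1·0.2232) ≈ 0.9577
After temperature sensor='high': P(faulty) = 0.65·0.9577 / (0.65·0.9577 + 0.25·0.0423) ≈ 0.9833
After pressure gauge='in-range': P(faulty) = 0.35·0.9833 / (0.35·0.9833 + 0.9·0.0167) ≈ 0.9581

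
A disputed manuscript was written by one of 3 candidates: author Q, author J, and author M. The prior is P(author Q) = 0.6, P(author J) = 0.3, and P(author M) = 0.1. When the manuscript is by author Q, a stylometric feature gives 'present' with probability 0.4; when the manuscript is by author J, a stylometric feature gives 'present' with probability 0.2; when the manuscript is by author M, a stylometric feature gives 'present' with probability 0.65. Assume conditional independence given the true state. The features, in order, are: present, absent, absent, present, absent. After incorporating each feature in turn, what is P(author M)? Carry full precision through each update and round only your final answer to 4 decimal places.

0.0631

After 'present': normaliser = 0.4·0.6000 + 0.2·0.3000 + 0.65·0.1000; P(author Q) ≈ 0.6575, P(author J) ≈ 0.1644, P(author M) ≈ 0.1781
After 'absent': normaliser = 0.6·0.6575 + 0.8·0.1644 + 0.35·0.1781; P(author Q) ≈ 0.6705, P(author J) ≈ 0.2235, P(author M) ≈ 0.1059
After 'absent': normaliser = 0.6·0.6705 + 0.8·0.2235 + 0.35·0.1059; P(author Q) ≈ 0.6508, P(author J) ≈ 0.2892, P(author M) ≈ 0.0600
After 'present': normaliser = 0.4·0.6508 + 0.2·0.2892 + 0.65·0.0600; P(author Q) ≈ 0.7289, P(author J) ≈ 0.1620, P(author M) ≈ 0.1092
After 'absent': normaliser = 0.6·0.7289 + 0.8·0.1620 + 0.35·0.1092; P(author Q) ≈ 0.7227, P(author J) ≈ 0.2141, P(author M) ≈ 0.0631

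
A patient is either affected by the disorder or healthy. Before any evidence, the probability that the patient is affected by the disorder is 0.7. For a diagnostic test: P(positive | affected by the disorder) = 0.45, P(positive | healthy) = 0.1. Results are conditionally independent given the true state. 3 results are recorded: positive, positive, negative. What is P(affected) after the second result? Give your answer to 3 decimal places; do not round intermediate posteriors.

0.979

Each posterior becomes the prior for the next update.
After 'positive': P(affected) = 0.45·0.7000 / (0.45·0.7000 + 0.1·0.3000) ≈ 0.9130
After 'positive': P(affected) = 0.45·0.9130 / (0.45·0.9130 + 0.1·0.0870) ≈ 0.9793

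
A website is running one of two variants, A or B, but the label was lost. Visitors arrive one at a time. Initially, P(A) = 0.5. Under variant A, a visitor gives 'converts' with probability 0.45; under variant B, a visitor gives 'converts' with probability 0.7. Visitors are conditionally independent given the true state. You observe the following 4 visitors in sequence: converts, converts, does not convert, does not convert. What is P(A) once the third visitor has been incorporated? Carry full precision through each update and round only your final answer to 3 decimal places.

After 'converts': P(A) = 0.45·0.5000 / (0.45·0.5000 + 0.7·0.5000) ≈ 0.3913
After 'converts': P(A) = 0.45·0.3913 / (0.45·0.3913 + 0.7·0.6087) ≈ 0.2924
After 'does not convert': P(A) = 0.55·0.2924 / (0.55·0.2924 + 0.3·0.7076) ≈ 0.4311

0.431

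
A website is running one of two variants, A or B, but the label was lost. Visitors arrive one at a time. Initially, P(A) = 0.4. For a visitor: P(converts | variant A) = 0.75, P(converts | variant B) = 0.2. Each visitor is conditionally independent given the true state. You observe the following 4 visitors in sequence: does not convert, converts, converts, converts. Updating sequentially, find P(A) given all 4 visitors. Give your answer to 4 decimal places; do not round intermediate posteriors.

0.9166

After 'does not convert': P(A) = 0.25·0.4000 / (0.25·0.4000 + 0.8·0.6000) ≈ 0.1724
After 'converts': P(A) = 0.75·0.1724 / (0.75·0.1724 + 0.2·0.8276) ≈ 0.4386
After 'converts': P(A) = 0.75·0.4386 / (0.75·0.4386 + 0.2·0.5614) ≈ 0.7455
After 'converts': P(A) = 0.75·0.7455 / (0.75·0.7455 + 0.2·0.2545) ≈ 0.9166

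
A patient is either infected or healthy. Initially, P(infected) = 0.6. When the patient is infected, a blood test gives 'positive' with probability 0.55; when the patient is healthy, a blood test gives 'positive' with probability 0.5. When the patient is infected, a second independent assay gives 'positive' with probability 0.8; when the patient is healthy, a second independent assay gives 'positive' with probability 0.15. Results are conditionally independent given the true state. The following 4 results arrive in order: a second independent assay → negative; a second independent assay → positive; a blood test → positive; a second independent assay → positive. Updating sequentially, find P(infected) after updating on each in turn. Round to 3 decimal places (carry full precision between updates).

0.917

Each posterior becomes the prior for the next update.
After a second independent assay='negative': P(infected) = 0.2·0.6000 / (0.2·0.6000 + 0.85·0.4000) ≈ 0.2609
After a second independent assay='positive': P(infected) = 0.8·0.2609 / (0.8·0.2609 + 0.15·0.7391) ≈ 0.6531
After a blood test='positive': P(infected) = 0.55·0.6531 / (0.55·0.6531 + 0.5·0.3469) ≈ 0.6743
After a second independent assay='positive': P(infected) = 0.8·0.6743 / (0.8·0.6743 + 0.15·0.3257) ≈ 0.9170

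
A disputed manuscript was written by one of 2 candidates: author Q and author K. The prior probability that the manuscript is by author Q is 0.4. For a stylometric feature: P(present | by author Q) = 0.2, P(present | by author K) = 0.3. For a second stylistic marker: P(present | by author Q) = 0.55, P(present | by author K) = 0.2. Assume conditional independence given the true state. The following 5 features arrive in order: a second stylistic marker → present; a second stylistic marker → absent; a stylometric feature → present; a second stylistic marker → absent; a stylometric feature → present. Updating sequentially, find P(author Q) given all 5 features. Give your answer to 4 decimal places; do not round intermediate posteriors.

0.2050

After a second stylistic marker='present': P(author Q) = 0.55·0.4000 / (0.55·0.4000 + 0.2·0.6000) ≈ 0.6471
After a second stylistic marker='absent': P(author Q) = 0.45·0.6471 / (0.45·0.6471 + 0.8·0.3529) ≈ 0.5077
After a stylometric feature='present': P(author Q) = 0.2·0.5077 / (0.2·0.5077 + 0.3·0.4923) ≈ 0.4074
After a second stylistic marker='absent': P(author Q) = 0.45·0.4074 / (0.45·0.4074 + 0.8·0.5926) ≈ 0.2789
After a stylometric feature='present': P(author Q) = 0.2·0.2789 / (0.2·0.2789 + 0.3·0.7211) ≈ 0.2050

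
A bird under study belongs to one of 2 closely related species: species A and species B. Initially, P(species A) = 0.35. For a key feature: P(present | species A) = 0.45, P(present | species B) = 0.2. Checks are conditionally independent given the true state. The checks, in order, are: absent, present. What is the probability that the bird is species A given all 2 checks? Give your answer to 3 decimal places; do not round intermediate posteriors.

0.454

After 'absent': P(species A) = 0.55·0.3500 / (0.55·0.3500 + 0.8·0.6500) ≈ 0.2702
After 'present': P(species A) = 0.45·0.2702 / (0.45·0.2702 + 0.2·0.7298) ≈ 0.4544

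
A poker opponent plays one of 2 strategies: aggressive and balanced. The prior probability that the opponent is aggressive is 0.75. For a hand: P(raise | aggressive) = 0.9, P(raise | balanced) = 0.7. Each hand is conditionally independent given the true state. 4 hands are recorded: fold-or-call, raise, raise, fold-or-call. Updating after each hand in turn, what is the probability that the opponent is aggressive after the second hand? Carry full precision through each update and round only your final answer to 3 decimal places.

Apply Bayes' rule sequentially, carrying P(aggressive) forward.
After 'fold-or-call': P(aggressive) = 0.1·0.7500 / (0.1·0.7500 + 0.3·0.2500) ≈ 0.5000
After 'raise': P(aggressive) = 0.9·0.5000 / (0.9·0.5000 + 0.7·0.5000) ≈ 0.5625

0.563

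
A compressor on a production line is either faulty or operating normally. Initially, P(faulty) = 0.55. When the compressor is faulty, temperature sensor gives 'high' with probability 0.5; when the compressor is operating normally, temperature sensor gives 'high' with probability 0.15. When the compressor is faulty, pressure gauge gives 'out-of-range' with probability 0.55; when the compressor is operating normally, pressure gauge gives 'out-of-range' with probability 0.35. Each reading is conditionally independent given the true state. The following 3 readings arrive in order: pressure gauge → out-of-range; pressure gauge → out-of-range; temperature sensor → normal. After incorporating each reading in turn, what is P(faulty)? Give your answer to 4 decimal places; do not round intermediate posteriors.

After pressure gauge='out-of-range': P(faulty) = 0.55·0.5500 / (0.55·0.5500 + 0.35·0.4500) ≈ 0.6576
After pressure gauge='out-of-range': P(faulty) = 0.55·0.6576 / (0.55·0.6576 + 0.35·0.3424) ≈ 0.7511
After temperature sensor='normal': P(faulty) = 0.5·0.7511 / (0.5·0.7511 + 0.85·0.2489) ≈ 0.6397

0.6397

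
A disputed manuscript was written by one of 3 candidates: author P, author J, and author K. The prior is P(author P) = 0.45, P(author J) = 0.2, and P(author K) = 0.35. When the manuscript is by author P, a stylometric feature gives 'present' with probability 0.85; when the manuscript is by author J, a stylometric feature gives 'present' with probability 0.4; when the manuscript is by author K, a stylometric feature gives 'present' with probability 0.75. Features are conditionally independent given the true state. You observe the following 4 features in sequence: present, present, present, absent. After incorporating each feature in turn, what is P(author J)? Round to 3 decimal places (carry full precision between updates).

After 'present': normaliser = 0.85·0.4500 + 0.4·0.2000 + 0.75·0.3500; P(author P) ≈ 0.5276, P(author J) ≈ 0.1103, P(author K) ≈ 0.3621
After 'present': normaliser = 0.85·0.5276 + 0.4·0.1103 + 0.75·0.3621; P(author P) ≈ 0.5869, P(author J) ≈ 0.0578, P(author K) ≈ 0.3554
After 'present': normaliser = 0.85·0.5869 + 0.4·0.0578 + 0.75·0.3554; P(author P) ≈ 0.6327, P(author J) ≈ 0.0293, P(author K) ≈ 0.3380
After 'absent': normaliser = 0.15·0.6327 + 0.6·0.0293 + 0.25·0.3380; P(author P) ≈ 0.4818, P(author J) ≈ 0.0893, P(author K) ≈ 0.4290

0.089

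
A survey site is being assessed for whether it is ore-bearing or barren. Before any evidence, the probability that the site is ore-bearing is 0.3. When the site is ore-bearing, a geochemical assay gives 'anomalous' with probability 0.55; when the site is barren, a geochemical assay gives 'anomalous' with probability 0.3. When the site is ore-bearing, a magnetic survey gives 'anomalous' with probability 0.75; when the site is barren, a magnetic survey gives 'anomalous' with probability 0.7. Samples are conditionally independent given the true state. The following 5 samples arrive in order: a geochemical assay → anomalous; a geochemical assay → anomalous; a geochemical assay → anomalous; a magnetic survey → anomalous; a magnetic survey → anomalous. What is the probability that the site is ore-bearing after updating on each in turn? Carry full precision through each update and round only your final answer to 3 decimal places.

Each posterior becomes the prior for the next update.
After a geochemical assay='anomalous': P(ore) = 0.55·0.3000 / (0.55·0.3000 + 0.3·0.7000) ≈ 0.4400
After a geochemical assay='anomalous': P(ore) = 0.55·0.4400 / (0.55·0.4400 + 0.3·0.5600) ≈ 0.5902
After a geochemical assay='anomalous': P(ore) = 0.55·0.5902 / (0.55·0.5902 + 0.3·0.4098) ≈ 0.7253
After a magnetic survey='anomalous': P(ore) = 0.75·0.7253 / (0.75·0.7253 + 0.7·0.2747) ≈ 0.7389
After a magnetic survey='anomalous': P(ore) = 0.75·0.7389 / (0.75·0.7389 + 0.7·0.2611) ≈ 0.7520

0.752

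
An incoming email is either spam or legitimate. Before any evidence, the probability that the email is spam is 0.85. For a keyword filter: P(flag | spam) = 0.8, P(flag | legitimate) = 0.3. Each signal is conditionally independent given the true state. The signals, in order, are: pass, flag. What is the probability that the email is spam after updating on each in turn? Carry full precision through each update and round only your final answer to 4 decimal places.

After 'pass': P(spam) = 0.2·0.8500 / (0.2·0.8500 + 0.7·0.1500) ≈ 0.6182
After 'flag': P(spam) = 0.8·0.6182 / (0.8·0.6182 + 0.3·0.3818) ≈ 0.8119

0.8119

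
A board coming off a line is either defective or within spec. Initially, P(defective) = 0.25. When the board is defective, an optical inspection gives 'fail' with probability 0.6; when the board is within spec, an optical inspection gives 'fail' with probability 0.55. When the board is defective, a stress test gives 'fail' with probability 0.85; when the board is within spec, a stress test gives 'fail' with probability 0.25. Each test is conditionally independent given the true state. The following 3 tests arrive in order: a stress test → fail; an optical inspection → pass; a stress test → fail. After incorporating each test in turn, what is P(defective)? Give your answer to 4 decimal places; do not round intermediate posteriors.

After a stress test='fail': P(defective) = 0.85·0.2500 / (0.85·0.2500 + 0.25·0.7500) ≈ 0.5312
After an optical inspection='pass': P(defective) = 0.4·0.5312 / (0.4·0.5312 + 0.45·0.4688) ≈ 0.5018
After a stress test='fail': P(defective) = 0.85·0.5018 / (0.85·0.5018 + 0.25·0.4982) ≈ 0.7740

0.7740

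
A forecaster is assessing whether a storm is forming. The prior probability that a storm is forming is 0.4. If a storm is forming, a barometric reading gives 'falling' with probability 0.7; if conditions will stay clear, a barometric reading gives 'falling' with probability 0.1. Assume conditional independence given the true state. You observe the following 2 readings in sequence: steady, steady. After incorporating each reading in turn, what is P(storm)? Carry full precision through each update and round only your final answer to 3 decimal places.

0.069

After 'steady': P(storm) = 0.3·0.4000 / (0.3·0.4000 + 0.9·0.6000) ≈ 0.1818
After 'steady': P(storm) = 0.3·0.1818 / (0.3·0.1818 + 0.9·0.8182) ≈ 0.0690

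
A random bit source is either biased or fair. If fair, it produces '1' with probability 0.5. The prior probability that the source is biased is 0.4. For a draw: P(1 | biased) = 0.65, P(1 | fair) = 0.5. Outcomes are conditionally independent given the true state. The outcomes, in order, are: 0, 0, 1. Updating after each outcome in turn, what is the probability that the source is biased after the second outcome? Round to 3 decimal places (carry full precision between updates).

After '0': P(biased) = 0.35·0.4000 / (0.35·0.4000 + 0.5·0.6000) ≈ 0.3182
After '0': P(biased) = 0.35·0.3182 / (0.35·0.3182 + 0.5·0.6818) ≈ 0.2462

0.246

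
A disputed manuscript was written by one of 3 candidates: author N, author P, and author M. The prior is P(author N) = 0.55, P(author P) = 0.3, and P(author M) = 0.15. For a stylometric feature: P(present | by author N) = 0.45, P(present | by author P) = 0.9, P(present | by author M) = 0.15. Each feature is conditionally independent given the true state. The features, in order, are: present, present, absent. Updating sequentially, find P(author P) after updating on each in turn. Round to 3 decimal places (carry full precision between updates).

0.275

After 'present': normaliser = 0.45·0.5500 + 0.9·0.3000 + 0.15·0.1500; P(author N) ≈ 0.4583, P(author P) ≈ 0.5000, P(author M) ≈ 0.0417
After 'present': normaliser = 0.45·0.4583 + 0.9·0.5000 + 0.15·0.0417; P(author N) ≈ 0.3113, P(author P) ≈ 0.6792, P(author M) ≈ 0.0094
After 'absent': normaliser = 0.55·0.3113 + 0.1·0.6792 + 0.85·0.0094; P(author N) ≈ 0.6927, P(author P) ≈ 0.2748, P(author M) ≈ 0.0324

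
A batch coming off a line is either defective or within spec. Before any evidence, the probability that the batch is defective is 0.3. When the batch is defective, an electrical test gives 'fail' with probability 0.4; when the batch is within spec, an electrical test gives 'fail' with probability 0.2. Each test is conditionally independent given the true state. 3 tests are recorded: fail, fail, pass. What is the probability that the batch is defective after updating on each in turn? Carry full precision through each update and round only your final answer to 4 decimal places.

After 'fail': P(defective) = 0.4·0.3000 / (0.4·0.3000 + 0.2·0.7000) ≈ 0.4615
After 'fail': P(defective) = 0.4·0.4615 / (0.4·0.4615 + 0.2·0.5385) ≈ 0.6316
After 'pass': P(defective) = 0.6·0.6316 / (0.6·0.6316 + 0.8·0.3684) ≈ 0.5625

0.5625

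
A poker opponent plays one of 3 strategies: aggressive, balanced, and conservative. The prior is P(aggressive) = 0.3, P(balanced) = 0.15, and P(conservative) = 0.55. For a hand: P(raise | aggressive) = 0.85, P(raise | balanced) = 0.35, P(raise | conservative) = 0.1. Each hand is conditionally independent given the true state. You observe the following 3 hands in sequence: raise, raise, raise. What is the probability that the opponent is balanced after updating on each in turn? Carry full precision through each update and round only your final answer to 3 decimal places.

0.034

Each posterior becomes the prior for the next update.
After 'raise': normaliser = 0.85·0.3000 + 0.35·0.1500 + 0.1·0.5500; P(aggressive) ≈ 0.7034, P(balanced) ≈ 0.1448, P(conservative) ≈ 0.1517
After 'raise': normaliser = 0.85·0.7034 + 0.35·0.1448 + 0.1·0.1517; P(aggressive) ≈ 0.9008, P(balanced) ≈ 0.0764, P(conservative) ≈ 0.0229
After 'raise': normaliser = 0.85·0.9008 + 0.35·0.0764 + 0.1·0.0229; P(aggressive) ≈ 0.9635, P(balanced) ≈ 0.0336, P(conservative) ≈ 0.0029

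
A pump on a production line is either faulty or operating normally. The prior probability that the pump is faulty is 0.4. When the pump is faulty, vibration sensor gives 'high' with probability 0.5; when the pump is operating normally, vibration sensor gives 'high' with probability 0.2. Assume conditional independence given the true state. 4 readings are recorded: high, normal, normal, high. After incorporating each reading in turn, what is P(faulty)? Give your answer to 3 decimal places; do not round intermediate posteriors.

After 'high': P(faulty) = 0.5·0.4000 / (0.5·0.4000 + 0.2·0.6000) ≈ 0.6250
After 'normal': P(faulty) = 0.5·0.6250 / (0.5·0.6250 + 0.8·0.3750) ≈ 0.5102
After 'normal': P(faulty) = 0.5·0.5102 / (0.5·0.5102 + 0.8·0.4898) ≈ 0.3943
After 'high': P(faulty) = 0.5·0.3943 / (0.5·0.3943 + 0.2·0.6057) ≈ 0.6194

0.619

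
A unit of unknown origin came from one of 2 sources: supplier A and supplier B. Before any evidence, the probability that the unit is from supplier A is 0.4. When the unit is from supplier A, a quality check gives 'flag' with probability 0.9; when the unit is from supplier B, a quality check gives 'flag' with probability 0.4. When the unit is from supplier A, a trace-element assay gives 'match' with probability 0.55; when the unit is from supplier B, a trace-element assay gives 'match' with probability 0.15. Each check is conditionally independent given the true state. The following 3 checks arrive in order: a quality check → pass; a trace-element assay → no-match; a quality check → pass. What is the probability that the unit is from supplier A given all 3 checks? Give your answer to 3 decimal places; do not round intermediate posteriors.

After a quality check='pass': P(supplier A) = 0.1·0.4000 / (0.1·0.4000 + 0.6·0.6000) ≈ 0.1000
After a trace-element assay='no-match': P(supplier A) = 0.45·0.1000 / (0.45·0.1000 + 0.85·0.9000) ≈ 0.0556
After a quality check='pass': P(supplier A) = 0.1·0.0556 / (0.1·0.0556 + 0.6·0.9444) ≈ 0.0097

0.010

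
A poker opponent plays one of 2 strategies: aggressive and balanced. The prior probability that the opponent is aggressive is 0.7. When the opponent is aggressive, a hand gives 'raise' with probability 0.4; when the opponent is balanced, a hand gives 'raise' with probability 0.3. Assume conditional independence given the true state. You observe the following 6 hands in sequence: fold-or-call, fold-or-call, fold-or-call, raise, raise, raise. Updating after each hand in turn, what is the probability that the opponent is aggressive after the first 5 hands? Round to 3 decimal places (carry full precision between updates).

0.723

After 'fold-or-call': P(aggressive) = 0.6·0.7000 / (0.6·0.7000 + 0.7·0.3000) ≈ 0.6667
After 'fold-or-call': P(aggressive) = 0.6·0.6667 / (0.6·0.6667 + 0.7·0.3333) ≈ 0.6316
After 'fold-or-call': P(aggressive) = 0.6·0.6316 / (0.6·0.6316 + 0.7·0.3684) ≈ 0.5950
After 'raise': P(aggressive) = 0.4·0.5950 / (0.4·0.5950 + 0.3·0.4050) ≈ 0.6621
After 'raise': P(aggressive) = 0.4·0.6621 / (0.4·0.6621 + 0.3·0.3379) ≈ 0.7232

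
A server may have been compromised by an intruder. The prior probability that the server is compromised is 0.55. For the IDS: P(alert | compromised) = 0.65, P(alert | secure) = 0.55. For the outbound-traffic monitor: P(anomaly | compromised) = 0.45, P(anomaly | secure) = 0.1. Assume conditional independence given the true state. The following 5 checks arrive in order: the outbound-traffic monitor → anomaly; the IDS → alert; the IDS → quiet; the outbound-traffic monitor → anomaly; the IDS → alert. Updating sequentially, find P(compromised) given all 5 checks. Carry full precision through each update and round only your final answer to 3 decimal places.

0.964

After the outbound-traffic monitor='anomaly': P(compromised) = 0.45·0.5500 / (0.45·0.5500 + 0.1·0.4500) ≈ 0.8462
After the IDS='alert': P(compromised) = 0.65·0.8462 / (0.65·0.8462 + 0.55·0.1538) ≈ 0.8667
After the IDS='quiet': P(compromised) = 0.35·0.8667 / (0.35·0.8667 + 0.45·0.1333) ≈ 0.8349
After the outbound-traffic monitor='anomaly': P(compromised) = 0.45·0.8349 / (0.45·0.8349 + 0.1·0.1651) ≈ 0.9579
After the IDS='alert': P(compromised) = 0.65·0.9579 / (0.65·0.9579 + 0.55·0.0421) ≈ 0.9641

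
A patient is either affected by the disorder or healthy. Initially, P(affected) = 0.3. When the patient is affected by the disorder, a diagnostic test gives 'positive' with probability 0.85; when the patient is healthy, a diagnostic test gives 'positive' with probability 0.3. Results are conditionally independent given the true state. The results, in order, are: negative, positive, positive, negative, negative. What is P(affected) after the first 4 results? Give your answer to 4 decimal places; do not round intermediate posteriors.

0.1364

After 'negative': P(affected) = 0.15·0.3000 / (0.15·0.3000 + 0.7·0.7000) ≈ 0.0841
After 'positive': P(affected) = 0.85·0.0841 / (0.85·0.0841 + 0.3·0.9159) ≈ 0.2065
After 'positive': P(affected) = 0.85·0.2065 / (0.85·0.2065 + 0.3·0.7935) ≈ 0.4244
After 'negative': P(affected) = 0.15·0.4244 / (0.15·0.4244 + 0.7·0.5756) ≈ 0.1364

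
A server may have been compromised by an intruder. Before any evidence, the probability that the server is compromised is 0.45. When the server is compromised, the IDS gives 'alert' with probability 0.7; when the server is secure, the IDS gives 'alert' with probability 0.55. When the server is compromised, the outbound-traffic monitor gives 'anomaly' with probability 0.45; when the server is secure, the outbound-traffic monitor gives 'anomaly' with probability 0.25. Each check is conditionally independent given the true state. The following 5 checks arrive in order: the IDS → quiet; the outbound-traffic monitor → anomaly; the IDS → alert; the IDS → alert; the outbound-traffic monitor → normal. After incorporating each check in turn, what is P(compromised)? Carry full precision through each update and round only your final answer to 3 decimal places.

0.538

After the IDS='quiet': P(compromised) = 0.3·0.4500 / (0.3·0.4500 + 0.45·0.5500) ≈ 0.3529
After the outbound-traffic monitor='anomaly': P(compromised) = 0.45·0.3529 / (0.45·0.3529 + 0.25·0.6471) ≈ 0.4954
After the IDS='alert': P(compromised) = 0.7·0.4954 / (0.7·0.4954 + 0.55·0.5046) ≈ 0.5555
After the IDS='alert': P(compromised) = 0.7·0.5555 / (0.7·0.5555 + 0.55·0.4445) ≈ 0.6140
After the outbound-traffic monitor='normal': P(compromised) = 0.55·0.6140 / (0.55·0.6140 + 0.75·0.3860) ≈ 0.5384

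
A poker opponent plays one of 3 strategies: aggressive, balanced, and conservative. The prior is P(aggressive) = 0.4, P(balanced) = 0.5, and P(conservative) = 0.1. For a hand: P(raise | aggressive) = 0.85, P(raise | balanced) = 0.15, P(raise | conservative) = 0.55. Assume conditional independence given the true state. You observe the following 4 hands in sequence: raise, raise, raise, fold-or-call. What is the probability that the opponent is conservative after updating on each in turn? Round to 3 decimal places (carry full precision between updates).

0.164

After 'raise': normaliser = 0.85·0.4000 + 0.15·0.5000 + 0.55·0.1000; P(aggressive) ≈ 0.7234, P(balanced) ≈ 0.1596, P(conservative) ≈ 0.1170
After 'raise': normaliser = 0.85·0.7234 + 0.15·0.1596 + 0.55·0.1170; P(aggressive) ≈ 0.8744, P(balanced) ≈ 0.0340, P(conservative) ≈ 0.0915
After 'raise': normaliser = 0.85·0.8744 + 0.15·0.0340 + 0.55·0.0915; P(aggressive) ≈ 0.9306, P(balanced) ≈ 0.0064, P(conservative) ≈ 0.0630
After 'fold-or-call': normaliser = 0.15·0.9306 + 0.85·0.0064 + 0.45·0.0630; P(aggressive) ≈ 0.8051, P(balanced) ≈ 0.0313, P(conservative) ≈ 0.1636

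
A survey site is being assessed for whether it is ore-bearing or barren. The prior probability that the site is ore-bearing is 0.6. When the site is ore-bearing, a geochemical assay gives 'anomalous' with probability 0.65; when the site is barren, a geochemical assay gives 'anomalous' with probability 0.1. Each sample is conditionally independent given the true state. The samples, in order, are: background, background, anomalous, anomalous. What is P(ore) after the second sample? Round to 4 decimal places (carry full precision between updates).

After 'background': P(ore) = 0.35·0.6000 / (0.35·0.6000 + 0.9·0.4000) ≈ 0.3684
After 'background': P(ore) = 0.35·0.3684 / (0.35·0.3684 + 0.9·0.6316) ≈ 0.1849

0.1849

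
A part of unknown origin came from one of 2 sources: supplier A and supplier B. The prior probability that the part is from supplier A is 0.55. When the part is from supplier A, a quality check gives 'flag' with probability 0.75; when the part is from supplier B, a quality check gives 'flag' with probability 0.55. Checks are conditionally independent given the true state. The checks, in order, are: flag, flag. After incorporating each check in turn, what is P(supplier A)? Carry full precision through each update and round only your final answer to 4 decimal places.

After 'flag': P(supplier A) = 0.75·0.5500 / (0.75·0.5500 + 0.55·0.4500) ≈ 0.6250
After 'flag': P(supplier A) = 0.75·0.6250 / (0.75·0.6250 + 0.55·0.3750) ≈ 0.6944

0.6944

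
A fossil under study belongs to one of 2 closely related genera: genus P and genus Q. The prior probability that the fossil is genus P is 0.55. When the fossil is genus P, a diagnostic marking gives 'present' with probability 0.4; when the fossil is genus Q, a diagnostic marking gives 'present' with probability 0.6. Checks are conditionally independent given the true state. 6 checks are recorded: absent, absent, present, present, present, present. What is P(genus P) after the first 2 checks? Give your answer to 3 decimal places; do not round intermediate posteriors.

0.733

After 'absent': P(genus P) = 0.6·0.5500 / (0.6·0.5500 + 0.4·0.4500) ≈ 0.6471
After 'absent': P(genus P) = 0.6·0.6471 / (0.6·0.6471 + 0.4·0.3529) ≈ 0.7333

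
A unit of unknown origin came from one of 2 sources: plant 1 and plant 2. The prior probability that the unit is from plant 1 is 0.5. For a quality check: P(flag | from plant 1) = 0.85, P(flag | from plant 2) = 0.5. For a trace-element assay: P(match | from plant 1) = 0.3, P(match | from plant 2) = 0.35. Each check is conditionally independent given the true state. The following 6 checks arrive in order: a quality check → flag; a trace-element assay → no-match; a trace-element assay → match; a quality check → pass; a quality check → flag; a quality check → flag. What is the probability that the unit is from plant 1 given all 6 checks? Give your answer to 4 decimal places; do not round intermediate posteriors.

0.5764

After a quality check='flag': P(plant 1) = 0.85·0.5000 / (0.85·0.5000 + 0.5·0.5000) ≈ 0.6296
After a trace-element assay='no-match': P(plant 1) = 0.7·0.6296 / (0.7·0.6296 + 0.65·0.3704) ≈ 0.6467
After a trace-element assay='match': P(plant 1) = 0.3·0.6467 / (0.3·0.6467 + 0.35·0.3533) ≈ 0.6108
After a quality check='pass': P(plant 1) = 0.15·0.6108 / (0.15·0.6108 + 0.5·0.3892) ≈ 0.3201
After a quality check='flag': P(plant 1) = 0.85·0.3201 / (0.85·0.3201 + 0.5·0.6799) ≈ 0.4445
After a quality check='flag': P(plant 1) = 0.85·0.4445 / (0.85·0.4445 + 0.5·0.5555) ≈ 0.5764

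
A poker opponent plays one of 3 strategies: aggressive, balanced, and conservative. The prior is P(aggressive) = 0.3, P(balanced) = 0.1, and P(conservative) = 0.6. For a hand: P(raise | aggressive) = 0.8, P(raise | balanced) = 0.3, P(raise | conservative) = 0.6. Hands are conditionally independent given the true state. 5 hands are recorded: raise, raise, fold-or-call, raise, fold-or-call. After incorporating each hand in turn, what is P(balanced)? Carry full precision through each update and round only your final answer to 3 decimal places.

0.047

Apply Bayes' rule sequentially, carrying P(balanced) forward.
After 'raise': normaliser = 0.8·0.3000 + 0.3·0.1000 + 0.6·0.6000; P(aggressive) ≈ 0.3810, P(balanced) ≈ 0.0476, P(conservative) ≈ 0.5714
After 'raise': normaliser = 0.8·0.3810 + 0.3·0.0476 + 0.6·0.5714; P(aggressive) ≈ 0.4604, P(balanced) ≈ 0.0216, P(conservative) ≈ 0.5180
After 'fold-or-call': normaliser = 0.2·0.4604 + 0.7·0.0216 + 0.4·0.5180; P(aggressive) ≈ 0.2929, P(balanced) ≈ 0.0481, P(conservative) ≈ 0.6590
After 'raise': normaliser = 0.8·0.2929 + 0.3·0.0481 + 0.6·0.6590; P(aggressive) ≈ 0.3638, P(balanced) ≈ 0.0224, P(conservative) ≈ 0.6139
After 'fold-or-call': normaliser = 0.2·0.3638 + 0.7·0.0224 + 0.4·0.6139; P(aggressive) ≈ 0.2178, P(balanced) ≈ 0.0469, P(conservative) ≈ 0.7352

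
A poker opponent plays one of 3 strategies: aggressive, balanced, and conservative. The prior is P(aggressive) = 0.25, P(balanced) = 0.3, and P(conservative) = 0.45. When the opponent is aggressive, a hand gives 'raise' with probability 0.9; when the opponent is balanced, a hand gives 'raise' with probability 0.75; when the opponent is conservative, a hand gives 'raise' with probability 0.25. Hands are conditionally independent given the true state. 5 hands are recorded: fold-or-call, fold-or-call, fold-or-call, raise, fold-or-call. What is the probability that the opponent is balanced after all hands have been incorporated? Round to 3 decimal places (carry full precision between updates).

0.024

After 'fold-or-call': normaliser = 0.1·0.2500 + 0.25·0.3000 + 0.75·0.4500; P(aggressive) ≈ 0.0571, P(balanced) ≈ 0.1714, P(conservative) ≈ 0.7714
After 'fold-or-call': normaliser = 0.1·0.0571 + 0.25·0.1714 + 0.75·0.7714; P(aggressive) ≈ 0.0091, P(balanced) ≈ 0.0683, P(conservative) ≈ 0.9226
After 'fold-or-call': normaliser = 0.1·0.0091 + 0.25·0.0683 + 0.75·0.9226; P(aggressive) ≈ 0.0013, P(balanced) ≈ 0.0241, P(conservative) ≈ 0.9747
After 'raise': normaliser = 0.9·0.0013 + 0.75·0.0241 + 0.25·0.9747; P(aggressive) ≈ 0.0044, P(balanced) ≈ 0.0687, P(conservative) ≈ 0.9269
After 'fold-or-call': normaliser = 0.1·0.0044 + 0.25·0.0687 + 0.75·0.9269; P(aggressive) ≈ 0.0006, P(balanced) ≈ 0.0241, P(conservative) ≈ 0.9753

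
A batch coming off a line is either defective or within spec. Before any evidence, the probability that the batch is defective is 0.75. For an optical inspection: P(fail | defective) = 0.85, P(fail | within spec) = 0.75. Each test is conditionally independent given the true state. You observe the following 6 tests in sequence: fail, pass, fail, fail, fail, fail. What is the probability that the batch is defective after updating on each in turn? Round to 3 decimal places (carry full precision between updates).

0.771

After 'fail': P(defective) = 0.85·0.7500 / (0.85·0.7500 + 0.75·0.2500) ≈ 0.7727
After 'pass': P(defective) = 0.15·0.7727 / (0.15·0.7727 + 0.25·0.2273) ≈ 0.6711
After 'fail': P(defective) = 0.85·0.6711 / (0.85·0.6711 + 0.75·0.3289) ≈ 0.6981
After 'fail': P(defective) = 0.85·0.6981 / (0.85·0.6981 + 0.75·0.3019) ≈ 0.7238
After 'fail': P(defective) = 0.85·0.7238 / (0.85·0.7238 + 0.75·0.2762) ≈ 0.7481
After 'fail': P(defective) = 0.85·0.7481 / (0.85·0.7481 + 0.75·0.2519) ≈ 0.7709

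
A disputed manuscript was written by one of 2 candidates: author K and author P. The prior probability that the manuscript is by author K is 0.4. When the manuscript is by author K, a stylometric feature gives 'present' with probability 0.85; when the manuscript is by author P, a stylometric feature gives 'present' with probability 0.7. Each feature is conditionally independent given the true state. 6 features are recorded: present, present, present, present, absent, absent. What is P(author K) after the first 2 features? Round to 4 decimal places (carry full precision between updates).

0.4957

After 'present': P(author K) = 0.85·0.4000 / (0.85·0.4000 + 0.7·0.6000) ≈ 0.4474
After 'present': P(author K) = 0.85·0.4474 / (0.85·0.4474 + 0.7·0.5526) ≈ 0.4957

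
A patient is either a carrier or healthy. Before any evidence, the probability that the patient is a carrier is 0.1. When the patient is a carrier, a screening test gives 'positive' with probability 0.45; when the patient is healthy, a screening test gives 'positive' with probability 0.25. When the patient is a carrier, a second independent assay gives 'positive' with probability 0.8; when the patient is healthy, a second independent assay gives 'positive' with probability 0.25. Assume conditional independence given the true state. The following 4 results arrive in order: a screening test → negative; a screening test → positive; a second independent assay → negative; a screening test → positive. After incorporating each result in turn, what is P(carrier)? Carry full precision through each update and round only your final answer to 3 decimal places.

0.066

After a screening test='negative': P(carrier) = 0.55·0.1000 / (0.55·0.1000 + 0.75·0.9000) ≈ 0.0753
After a screening test='positive': P(carrier) = 0.45·0.0753 / (0.45·0.0753 + 0.25·0.9247) ≈ 0.1279
After a second independent assay='negative': P(carrier) = 0.2·0.1279 / (0.2·0.1279 + 0.75·0.8721) ≈ 0.0376
After a screening test='positive': P(carrier) = 0.45·0.0376 / (0.45·0.0376 + 0.25·0.9624) ≈ 0.0658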